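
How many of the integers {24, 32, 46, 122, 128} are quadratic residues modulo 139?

3

(24/139) = +1 → QR.
(32/139) = -1 → non-residue.
(46/139) = +1 → QR.
(122/139) = +1 → QR.
(128/139) = -1 → non-residue.
Total quadratic residues among the 5: 3.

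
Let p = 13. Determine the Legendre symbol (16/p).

1

Euler's criterion: (16/13) ≡ 3^6 (mod 13).
3^2 ≡ 9 (mod 13)
3^4 ≡ 3 (mod 13)
3^6 = 3^(4+2) ≡ 1 (mod 13).
Result is 1, so (16/13) = 1.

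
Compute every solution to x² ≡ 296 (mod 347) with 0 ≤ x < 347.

Since 347 ≡ 3 (mod 4), a square root of 296 is 296^((347+1)/4) = 296^87 mod 347.
Repeated squaring: 296^2≡172, 296^4≡89, 296^8≡287, 296^16≡130, 296^32≡244, 296^64≡199 (mod 347).
296^87 = 296^(64+16+4+2+1) ≡ 83 (mod 347).
Check: 83² = 6889 ≡ 296 (mod 347). The two roots are 83 and 264.

83, 264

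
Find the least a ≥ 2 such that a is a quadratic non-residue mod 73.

5

(2/73) = +1, so 2 is a residue.
(3/73) = +1, so 3 is a residue.
(4/73) = +1, so 4 is a residue.
(5/73) = −1, so 5 is the smallest positive non-residue mod 73.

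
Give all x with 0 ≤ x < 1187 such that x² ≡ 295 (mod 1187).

274, 913

Since 1187 ≡ 3 (mod 4), a square root of 295 is 295^((1187+1)/4) = 295^297 mod 1187.
Repeated squaring: 295^2≡374, 295^4≡997, 295^8≡490, 295^16≡326, 295^32≡633, 295^64≡670, 295^128≡214, 295^256≡690 (mod 1187).
295^297 = 295^(256+32+8+1) ≡ 274 (mod 1187).
Check: 274² = 75076 ≡ 295 (mod 1187). The two roots are 274 and 913.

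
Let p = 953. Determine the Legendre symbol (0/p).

Top reduces to 0: gcd > 1, so the symbol is 0.

0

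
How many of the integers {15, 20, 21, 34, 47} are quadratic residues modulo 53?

2

(15/53) = +1 → QR.
(20/53) = -1 → non-residue.
(21/53) = -1 → non-residue.
(34/53) = -1 → non-residue.
(47/53) = +1 → QR.
Total quadratic residues among the 5: 2.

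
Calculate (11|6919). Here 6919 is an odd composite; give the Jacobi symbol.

Reciprocity: 11 ≡ 3 and 6919 ≡ 3 (mod 4), so (11/6919) = −(6919/11).
Reduce top mod 11: now compute (0/11).
Top reduces to 0: gcd > 1, so the symbol is 0.

0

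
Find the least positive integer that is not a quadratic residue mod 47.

(2/47) = +1, so 2 is a residue.
(3/47) = +1, so 3 is a residue.
(4/47) = +1, so 4 is a residue.
(5/47) = −1, so 5 is the smallest positive non-residue mod 47.

5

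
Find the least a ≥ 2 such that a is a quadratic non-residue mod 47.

5

(2/47) = +1, so 2 is a residue.
(3/47) = +1, so 3 is a residue.
(4/47) = +1, so 4 is a residue.
(5/47) = −1, so 5 is the smallest positive non-residue mod 47.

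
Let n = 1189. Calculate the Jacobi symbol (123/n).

Reciprocity: 123 ≡ 3 and 1189 ≡ 1 (mod 4), so (123/1189) = +(1189/123).
Reduce top mod 123: now compute (82/123).
Pull out 2: since 123 ≡ 3 (mod 8), (2/123) = -1.
Reciprocity: 41 ≡ 1 and 123 ≡ 3 (mod 4), so (41/123) = +(123/41).
Reduce top mod 41: now compute (0/41).
Top reduces to 0: gcd > 1, so the symbol is 0.

0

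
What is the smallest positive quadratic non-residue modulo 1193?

3

(2/1193) = +1, so 2 is a residue.
(3/1193) = −1, so 3 is the smallest positive non-residue mod 1193.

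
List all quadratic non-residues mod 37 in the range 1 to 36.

2, 5, 6, 8, 13, 14, 15, 17, 18, 19, 20, 22, 23, 24, 29, 31, 32, 35

Square k = 1,…,18 (k and 37−k give the same square):
1²=1, 2²=4, 3²=9, 4²=16, 5²=25, 6²=36, 7²≡12, 8²≡27, 9²≡7, 10²≡26, 11²≡10, 12²≡33, 13²≡21, 14²≡11, 15²≡3, 16²≡34, 17²≡30, 18²≡28 (mod 37).
The residues are {1, 3, 4, 7, 9, 10, 11, 12, 16, 21, 25, 26, 27, 28, 30, 33, 34, 36}; the non-residues are the remaining 18 nonzero classes.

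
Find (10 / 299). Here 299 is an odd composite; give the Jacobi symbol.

Pull out 2: since 299 ≡ 3 (mod 8), (2/299) = -1.
Reciprocity: 5 ≡ 1 and 299 ≡ 3 (mod 4), so (5/299) = +(299/5).
Reduce top mod 5: now compute (4/5).
Pull out 2^2: since 5 ≡ 5 (mod 8), (2/5) = -1, so (2/5)^2 = +1.
Reached (1/5) = 1. Collecting the sign flips along the way, the symbol is -1.

-1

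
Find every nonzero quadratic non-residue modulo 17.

Square k = 1,…,8 (k and 17−k give the same square):
1²=1, 2²=4, 3²=9, 4²=16, 5²≡8, 6²≡2, 7²≡15, 8²≡13 (mod 17).
The residues are {1, 2, 4, 8, 9, 13, 15, 16}; the non-residues are the remaining 8 nonzero classes.

3, 5, 6, 7, 10, 11, 12, 14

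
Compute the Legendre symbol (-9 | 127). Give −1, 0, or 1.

Euler's criterion: (-9/127) ≡ 118^63 (mod 127).
118^2 ≡ 81 (mod 127)
118^4 ≡ 84 (mod 127)
118^8 ≡ 71 (mod 127)
118^16 ≡ 88 (mod 127)
118^32 ≡ 124 (mod 127)
118^63 = 118^(32+16+8+4+2+1) ≡ 126 (mod 127).
Result is 126 ≡ −1, so (-9/127) = −1.

-1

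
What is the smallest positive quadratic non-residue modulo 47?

(2/47) = +1, so 2 is a residue.
(3/47) = +1, so 3 is a residue.
(4/47) = +1, so 4 is a residue.
(5/47) = −1, so 5 is the smallest positive non-residue mod 47.

5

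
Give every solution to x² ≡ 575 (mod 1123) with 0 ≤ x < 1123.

159, 964

Since 1123 ≡ 3 (mod 4), a square root of 575 is 575^((1123+1)/4) = 575^281 mod 1123.
Repeated squaring: 575^2≡463, 575^4≡999, 575^8≡777, 575^16≡678, 575^32≡377, 575^64≡631, 575^128≡619, 575^256≡218 (mod 1123).
575^281 = 575^(256+16+8+1) ≡ 964 (mod 1123).
Check: 964² = 929296 ≡ 575 (mod 1123). The two roots are 159 and 964.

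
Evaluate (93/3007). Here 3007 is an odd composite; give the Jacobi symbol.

0

Reciprocity: 93 ≡ 1 and 3007 ≡ 3 (mod 4), so (93/3007) = +(3007/93).
Reduce top mod 93: now compute (31/93).
Reciprocity: 31 ≡ 3 and 93 ≡ 1 (mod 4), so (31/93) = +(93/31).
Reduce top mod 31: now compute (0/31).
Top reduces to 0: gcd > 1, so the symbol is 0.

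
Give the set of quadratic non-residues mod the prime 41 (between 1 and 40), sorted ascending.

3,6,7,11,12,13,14,15,17,19,22,24,26,27,28,29,30,34,35,38

Square k = 1,…,20 (k and 41−k give the same square):
1²=1, 2²=4, 3²=9, 4²=16, 5²=25, 6²=36, 7²≡8, 8²≡23, 9²≡40, 10²≡18, 11²≡39, 12²≡21, 13²≡5, 14²≡32, 15²≡20, 16²≡10, 17²≡2, 18²≡37, 19²≡33, 20²≡31 (mod 41).
The residues are {1, 2, 4, 5, 8, 9, 10, 16, 18, 20, 21, 23, 25, 31, 32, 33, 36, 37, 39, 40}; the non-residues are the remaining 20 nonzero classes.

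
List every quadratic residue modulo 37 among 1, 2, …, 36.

1,3,4,7,9,10,11,12,16,21,25,26,27,28,30,33,34,36

Square k = 1,…,18 (k and 37−k give the same square):
1²=1, 2²=4, 3²=9, 4²=16, 5²=25, 6²=36, 7²≡12, 8²≡27, 9²≡7, 10²≡26, 11²≡10, 12²≡33, 13²≡21, 14²≡11, 15²≡3, 16²≡34, 17²≡30, 18²≡28 (mod 37).
So the quadratic residues mod 37 are {1, 3, 4, 7, 9, 10, 11, 12, 16, 21, 25, 26, 27, 28, 30, 33, 34, 36}.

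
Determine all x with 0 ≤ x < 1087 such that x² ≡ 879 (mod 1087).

183, 904

Since 1087 ≡ 3 (mod 4), a square root of 879 is 879^((1087+1)/4) = 879^272 mod 1087.
Repeated squaring: 879^2≡871, 879^4≡1002, 879^8≡703, 879^16≡711, 879^32≡66, 879^64≡8, 879^128≡64, 879^256≡835 (mod 1087).
879^272 = 879^(256+16) ≡ 183 (mod 1087).
Check: 183² = 33489 ≡ 879 (mod 1087). The two roots are 183 and 904.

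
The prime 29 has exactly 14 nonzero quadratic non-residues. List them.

2,3,8,10,11,12,14,15,17,18,19,21,26,27

Square k = 1,…,14 (k and 29−k give the same square):
1²=1, 2²=4, 3²=9, 4²=16, 5²=25, 6²≡7, 7²≡20, 8²≡6, 9²≡23, 10²≡13, 11²≡5, 12²≡28, 13²≡24, 14²≡22 (mod 29).
The residues are {1, 4, 5, 6, 7, 9, 13, 16, 20, 22, 23, 24, 25, 28}; the non-residues are the remaining 14 nonzero classes.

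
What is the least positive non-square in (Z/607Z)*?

3

(2/607) = +1, so 2 is a residue.
(3/607) = −1, so 3 is the smallest positive non-residue mod 607.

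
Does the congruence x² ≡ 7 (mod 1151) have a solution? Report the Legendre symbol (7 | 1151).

Reciprocity: 7 ≡ 3 and 1151 ≡ 3 (mod 4), so (7/1151) = −(1151/7).
Reduce top mod 7: now compute (3/7).
Reciprocity: 3 ≡ 3 and 7 ≡ 3 (mod 4), so (3/7) = −(7/3).
Reduce top mod 3: now compute (1/3).
Reached (1/3) = 1. Collecting the sign flips along the way, the symbol is +1.

1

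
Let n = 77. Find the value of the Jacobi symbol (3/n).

Reciprocity: 3 ≡ 3 and 77 ≡ 1 (mod 4), so (3/77) = +(77/3).
Reduce top mod 3: now compute (2/3).
Pull out 2: since 3 ≡ 3 (mod 8), (2/3) = -1.
Reached (1/3) = 1. Collecting the sign flips along the way, the symbol is -1.

-1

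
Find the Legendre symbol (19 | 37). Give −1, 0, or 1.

Reciprocity: 19 ≡ 3 and 37 ≡ 1 (mod 4), so (19/37) = +(37/19).
Reduce top mod 19: now compute (18/19).
Pull out 2: since 19 ≡ 3 (mod 8), (2/19) = -1.
Reciprocity: 9 ≡ 1 and 19 ≡ 3 (mod 4), so (9/19) = +(19/9).
Reduce top mod 9: now compute (1/9).
Reached (1/9) = 1. Collecting the sign flips along the way, the symbol is -1.

-1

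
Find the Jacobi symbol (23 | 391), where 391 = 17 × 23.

0

Reciprocity: 23 ≡ 3 and 391 ≡ 3 (mod 4), so (23/391) = −(391/23).
Reduce top mod 23: now compute (0/23).
Top reduces to 0: gcd > 1, so the symbol is 0.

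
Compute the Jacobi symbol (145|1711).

Reciprocity: 145 ≡ 1 and 1711 ≡ 3 (mod 4), so (145/1711) = +(1711/145).
Reduce top mod 145: now compute (116/145).
Pull out 2^2: since 145 ≡ 1 (mod 8), (2/145) = +1, so (2/145)^2 = +1.
Reciprocity: 29 ≡ 1 and 145 ≡ 1 (mod 4), so (29/145) = +(145/29).
Reduce top mod 29: now compute (0/29).
Top reduces to 0: gcd > 1, so the symbol is 0.

0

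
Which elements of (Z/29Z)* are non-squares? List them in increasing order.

2 3 8 10 11 12 14 15 17 18 19 21 26 27

Square k = 1,…,14 (k and 29−k give the same square):
1²=1, 2²=4, 3²=9, 4²=16, 5²=25, 6²≡7, 7²≡20, 8²≡6, 9²≡23, 10²≡13, 11²≡5, 12²≡28, 13²≡24, 14²≡22 (mod 29).
The residues are {1, 4, 5, 6, 7, 9, 13, 16, 20, 22, 23, 24, 25, 28}; the non-residues are the remaining 14 nonzero classes.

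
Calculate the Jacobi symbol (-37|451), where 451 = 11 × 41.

-1

First reduce: -37 ≡ 414 (mod 451).
Pull out 2: since 451 ≡ 3 (mod 8), (2/451) = -1.
Reciprocity: 207 ≡ 3 and 451 ≡ 3 (mod 4), so (207/451) = −(451/207).
Reduce top mod 207: now compute (37/207).
Reciprocity: 37 ≡ 1 and 207 ≡ 3 (mod 4), so (37/207) = +(207/37).
Reduce top mod 37: now compute (22/37).
Pull out 2: since 37 ≡ 5 (mod 8), (2/37) = -1.
Reciprocity: 11 ≡ 3 and 37 ≡ 1 (mod 4), so (11/37) = +(37/11).
Reduce top mod 11: now compute (4/11).
Pull out 2^2: since 11 ≡ 3 (mod 8), (2/11) = -1, so (2/11)^2 = +1.
Reached (1/11) = 1. Collecting the sign flips along the way, the symbol is -1.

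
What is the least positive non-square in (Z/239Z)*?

7

(2/239) = +1, so 2 is a residue.
(3/239) = +1, so 3 is a residue.
(4/239) = +1, so 4 is a residue.
(5/239) = +1, so 5 is a residue.
(6/239) = +1, so 6 is a residue.
(7/239) = −1, so 7 is the smallest positive non-residue mod 239.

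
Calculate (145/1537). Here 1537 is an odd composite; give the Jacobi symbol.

0

Reciprocity: 145 ≡ 1 and 1537 ≡ 1 (mod 4), so (145/1537) = +(1537/145).
Reduce top mod 145: now compute (87/145).
Reciprocity: 87 ≡ 3 and 145 ≡ 1 (mod 4), so (87/145) = +(145/87).
Reduce top mod 87: now compute (58/87).
Pull out 2: since 87 ≡ 7 (mod 8), (2/87) = +1.
Reciprocity: 29 ≡ 1 and 87 ≡ 3 (mod 4), so (29/87) = +(87/29).
Reduce top mod 29: now compute (0/29).
Top reduces to 0: gcd > 1, so the symbol is 0.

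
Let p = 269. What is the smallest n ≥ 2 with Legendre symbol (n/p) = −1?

(2/269) = −1, so 2 is the smallest positive non-residue mod 269.

2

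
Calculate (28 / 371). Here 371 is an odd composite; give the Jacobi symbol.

Pull out 2^2: since 371 ≡ 3 (mod 8), (2/371) = -1, so (2/371)^2 = +1.
Reciprocity: 7 ≡ 3 and 371 ≡ 3 (mod 4), so (7/371) = −(371/7).
Reduce top mod 7: now compute (0/7).
Top reduces to 0: gcd > 1, so the symbol is 0.

0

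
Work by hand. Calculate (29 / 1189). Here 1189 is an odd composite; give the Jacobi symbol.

Reciprocity: 29 ≡ 1 and 1189 ≡ 1 (mod 4), so (29/1189) = +(1189/29).
Reduce top mod 29: now compute (0/29).
Top reduces to 0: gcd > 1, so the symbol is 0.

0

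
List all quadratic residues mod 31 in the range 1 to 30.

Square k = 1,…,15 (k and 31−k give the same square):
1²=1, 2²=4, 3²=9, 4²=16, 5²=25, 6²≡5, 7²≡18, 8²≡2, 9²≡19, 10²≡7, 11²≡28, 12²≡20, 13²≡14, 14²≡10, 15²≡8 (mod 31).
So the quadratic residues mod 31 are {1, 2, 4, 5, 7, 8, 9, 10, 14, 16, 18, 19, 20, 25, 28}.

1,2,4,5,7,8,9,10,14,16,18,19,20,25,28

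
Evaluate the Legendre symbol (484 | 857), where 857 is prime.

1

Pull out 2^2: since 857 ≡ 1 (mod 8), (2/857) = +1, so (2/857)^2 = +1.
Reciprocity: 121 ≡ 1 and 857 ≡ 1 (mod 4), so (121/857) = +(857/121).
Reduce top mod 121: now compute (10/121).
Pull out 2: since 121 ≡ 1 (mod 8), (2/121) = +1.
Reciprocity: 5 ≡ 1 and 121 ≡ 1 (mod 4), so (5/121) = +(121/5).
Reduce top mod 5: now compute (1/5).
Reached (1/5) = 1. Collecting the sign flips along the way, the symbol is +1.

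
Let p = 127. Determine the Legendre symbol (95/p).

-1

Reciprocity: 95 ≡ 3 and 127 ≡ 3 (mod 4), so (95/127) = −(127/95).
Reduce top mod 95: now compute (32/95).
Pull out 2^5: since 95 ≡ 7 (mod 8), (2/95) = +1, so (2/95)^5 = +1.
Reached (1/95) = 1. Collecting the sign flips along the way, the symbol is -1.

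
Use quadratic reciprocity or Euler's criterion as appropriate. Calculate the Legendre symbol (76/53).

-1

First reduce: 76 ≡ 23 (mod 53).
Reciprocity: 23 ≡ 3 and 53 ≡ 1 (mod 4), so (23/53) = +(53/23).
Reduce top mod 23: now compute (7/23).
Reciprocity: 7 ≡ 3 and 23 ≡ 3 (mod 4), so (7/23) = −(23/7).
Reduce top mod 7: now compute (2/7).
Pull out 2: since 7 ≡ 7 (mod 8), (2/7) = +1.
Reached (1/7) = 1. Collecting the sign flips along the way, the symbol is -1.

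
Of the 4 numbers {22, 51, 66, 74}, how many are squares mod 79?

2

(22/79) = +1 → QR.
(51/79) = +1 → QR.
(66/79) = -1 → non-residue.
(74/79) = -1 → non-residue.
Total quadratic residues among the 4: 2.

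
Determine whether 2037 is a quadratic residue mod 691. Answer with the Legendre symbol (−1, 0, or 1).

-1

First reduce: 2037 ≡ 655 (mod 691).
Reciprocity: 655 ≡ 3 and 691 ≡ 3 (mod 4), so (655/691) = −(691/655).
Reduce top mod 655: now compute (36/655).
Pull out 2^2: since 655 ≡ 7 (mod 8), (2/655) = +1, so (2/655)^2 = +1.
Reciprocity: 9 ≡ 1 and 655 ≡ 3 (mod 4), so (9/655) = +(655/9).
Reduce top mod 9: now compute (7/9).
Reciprocity: 7 ≡ 3 and 9 ≡ 1 (mod 4), so (7/9) = +(9/7).
Reduce top mod 7: now compute (2/7).
Pull out 2: since 7 ≡ 7 (mod 8), (2/7) = +1.
Reached (1/7) = 1. Collecting the sign flips along the way, the symbol is -1.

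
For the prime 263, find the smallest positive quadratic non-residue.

5

(2/263) = +1, so 2 is a residue.
(3/263) = +1, so 3 is a residue.
(4/263) = +1, so 4 is a residue.
(5/263) = −1, so 5 is the smallest positive non-residue mod 263.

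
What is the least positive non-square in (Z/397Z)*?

(2/397) = −1, so 2 is the smallest positive non-residue mod 397.

2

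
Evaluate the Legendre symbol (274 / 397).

-1

Pull out 2: since 397 ≡ 5 (mod 8), (2/397) = -1.
Reciprocity: 137 ≡ 1 and 397 ≡ 1 (mod 4), so (137/397) = +(397/137).
Reduce top mod 137: now compute (123/137).
Reciprocity: 123 ≡ 3 and 137 ≡ 1 (mod 4), so (123/137) = +(137/123).
Reduce top mod 123: now compute (14/123).
Pull out 2: since 123 ≡ 3 (mod 8), (2/123) = -1.
Reciprocity: 7 ≡ 3 and 123 ≡ 3 (mod 4), so (7/123) = −(123/7).
Reduce top mod 7: now compute (4/7).
Pull out 2^2: since 7 ≡ 7 (mod 8), (2/7) = +1, so (2/7)^2 = +1.
Reached (1/7) = 1. Collecting the sign flips along the way, the symbol is -1.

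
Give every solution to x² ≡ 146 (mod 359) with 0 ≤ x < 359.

172, 187

Since 359 ≡ 3 (mod 4), a square root of 146 is 146^((359+1)/4) = 146^90 mod 359.
Repeated squaring: 146^2≡135, 146^4≡275, 146^8≡235, 146^16≡298, 146^32≡131, 146^64≡288 (mod 359).
146^90 = 146^(64+16+8+2) ≡ 187 (mod 359).
Check: 187² = 34969 ≡ 146 (mod 359). The two roots are 172 and 187.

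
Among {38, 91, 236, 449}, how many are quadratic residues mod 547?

1

(38/547) = -1 → non-residue.
(91/547) = -1 → non-residue.
(236/547) = -1 → non-residue.
(449/547) = +1 → QR.
Total quadratic residues among the 4: 1.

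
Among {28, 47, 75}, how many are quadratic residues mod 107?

2

(28/107) = -1 → non-residue.
(47/107) = +1 → QR.
(75/107) = +1 → QR.
Total quadratic residues among the 3: 2.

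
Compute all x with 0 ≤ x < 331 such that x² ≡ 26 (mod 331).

Since 331 ≡ 3 (mod 4), a square root of 26 is 26^((331+1)/4) = 26^83 mod 331.
Repeated squaring: 26^2≡14, 26^4≡196, 26^8≡20, 26^16≡69, 26^32≡127, 26^64≡241 (mod 331).
26^83 = 26^(64+16+2+1) ≡ 290 (mod 331).
Check: 290² = 84100 ≡ 26 (mod 331). The two roots are 41 and 290.

41, 290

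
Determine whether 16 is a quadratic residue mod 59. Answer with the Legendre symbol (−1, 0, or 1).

1

Pull out 2^4: since 59 ≡ 3 (mod 8), (2/59) = -1, so (2/59)^4 = +1.
Reached (1/59) = 1. Collecting the sign flips along the way, the symbol is +1.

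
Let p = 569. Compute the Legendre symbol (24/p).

-1

Pull out 2^3: since 569 ≡ 1 (mod 8), (2/569) = +1, so (2/569)^3 = +1.
Reciprocity: 3 ≡ 3 and 569 ≡ 1 (mod 4), so (3/569) = +(569/3).
Reduce top mod 3: now compute (2/3).
Pull out 2: since 3 ≡ 3 (mod 8), (2/3) = -1.
Reached (1/3) = 1. Collecting the sign flips along the way, the symbol is -1.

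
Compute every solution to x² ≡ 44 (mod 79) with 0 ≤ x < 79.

Since 79 ≡ 3 (mod 4), a square root of 44 is 44^((79+1)/4) = 44^20 mod 79.
Repeated squaring: 44^2≡40, 44^4≡20, 44^8≡5, 44^16≡25 (mod 79).
44^20 = 44^(16+4) ≡ 26 (mod 79).
Check: 26² = 676 ≡ 44 (mod 79). The two roots are 26 and 53.

26, 53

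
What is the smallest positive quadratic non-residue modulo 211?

2

(2/211) = −1, so 2 is the smallest positive non-residue mod 211.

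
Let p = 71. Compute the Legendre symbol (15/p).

1

Reciprocity: 15 ≡ 3 and 71 ≡ 3 (mod 4), so (15/71) = −(71/15).
Reduce top mod 15: now compute (11/15).
Reciprocity: 11 ≡ 3 and 15 ≡ 3 (mod 4), so (11/15) = −(15/11).
Reduce top mod 11: now compute (4/11).
Pull out 2^2: since 11 ≡ 3 (mod 8), (2/11) = -1, so (2/11)^2 = +1.
Reached (1/11) = 1. Collecting the sign flips along the way, the symbol is +1.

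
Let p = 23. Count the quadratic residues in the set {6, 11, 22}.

1

(6/23) = +1 → QR.
(11/23) = -1 → non-residue.
(22/23) = -1 → non-residue.
Total quadratic residues among the 3: 1.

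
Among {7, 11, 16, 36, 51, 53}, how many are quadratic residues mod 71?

(7/71) = -1 → non-residue.
(11/71) = -1 → non-residue.
(16/71) = +1 → QR.
(36/71) = +1 → QR.
(51/71) = -1 → non-residue.
(53/71) = -1 → non-residue.
Total quadratic residues among the 6: 2.

2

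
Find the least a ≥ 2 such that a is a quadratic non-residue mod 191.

7

(2/191) = +1, so 2 is a residue.
(3/191) = +1, so 3 is a residue.
(4/191) = +1, so 4 is a residue.
(5/191) = +1, so 5 is a residue.
(6/191) = +1, so 6 is a residue.
(7/191) = −1, so 7 is the smallest positive non-residue mod 191.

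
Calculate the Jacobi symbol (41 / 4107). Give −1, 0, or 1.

-1

Reciprocity: 41 ≡ 1 and 4107 ≡ 3 (mod 4), so (41/4107) = +(4107/41).
Reduce top mod 41: now compute (7/41).
Reciprocity: 7 ≡ 3 and 41 ≡ 1 (mod 4), so (7/41) = +(41/7).
Reduce top mod 7: now compute (6/7).
Pull out 2: since 7 ≡ 7 (mod 8), (2/7) = +1.
Reciprocity: 3 ≡ 3 and 7 ≡ 3 (mod 4), so (3/7) = −(7/3).
Reduce top mod 3: now compute (1/3).
Reached (1/3) = 1. Collecting the sign flips along the way, the symbol is -1.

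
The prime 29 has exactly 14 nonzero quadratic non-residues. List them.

Square k = 1,…,14 (k and 29−k give the same square):
1²=1, 2²=4, 3²=9, 4²=16, 5²=25, 6²≡7, 7²≡20, 8²≡6, 9²≡23, 10²≡13, 11²≡5, 12²≡28, 13²≡24, 14²≡22 (mod 29).
The residues are {1, 4, 5, 6, 7, 9, 13, 16, 20, 22, 23, 24, 25, 28}; the non-residues are the remaining 14 nonzero classes.

2, 3, 8, 10, 11, 12, 14, 15, 17, 18, 19, 21, 26, 27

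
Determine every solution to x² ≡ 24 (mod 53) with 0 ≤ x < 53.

53 ≡ 1 (mod 4), so we find a root by search.
Trying successive values, 17² = 289 ≡ 24 (mod 53). The other root is 53 − 17 = 36.

17, 36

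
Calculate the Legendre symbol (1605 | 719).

1

First reduce: 1605 ≡ 167 (mod 719).
Reciprocity: 167 ≡ 3 and 719 ≡ 3 (mod 4), so (167/719) = −(719/167).
Reduce top mod 167: now compute (51/167).
Reciprocity: 51 ≡ 3 and 167 ≡ 3 (mod 4), so (51/167) = −(167/51).
Reduce top mod 51: now compute (14/51).
Pull out 2: since 51 ≡ 3 (mod 8), (2/51) = -1.
Reciprocity: 7 ≡ 3 and 51 ≡ 3 (mod 4), so (7/51) = −(51/7).
Reduce top mod 7: now compute (2/7).
Pull out 2: since 7 ≡ 7 (mod 8), (2/7) = +1.
Reached (1/7) = 1. Collecting the sign flips along the way, the symbol is +1.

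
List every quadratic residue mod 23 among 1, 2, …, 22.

Square k = 1,…,11 (k and 23−k give the same square):
1²=1, 2²=4, 3²=9, 4²=16, 5²≡2, 6²≡13, 7²≡3, 8²≡18, 9²≡12, 10²≡8, 11²≡6 (mod 23).
So the quadratic residues mod 23 are {1, 2, 3, 4, 6, 8, 9, 12, 13, 16, 18}.

1 2 3 4 6 8 9 12 13 16 18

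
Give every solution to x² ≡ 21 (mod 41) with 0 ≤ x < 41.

12, 29

41 ≡ 1 (mod 4), so we find a root by search.
Trying successive values, 12² = 144 ≡ 21 (mod 41). The other root is 41 − 12 = 29.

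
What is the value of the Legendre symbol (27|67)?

Reciprocity: 27 ≡ 3 and 67 ≡ 3 (mod 4), so (27/67) = −(67/27).
Reduce top mod 27: now compute (13/27).
Reciprocity: 13 ≡ 1 and 27 ≡ 3 (mod 4), so (13/27) = +(27/13).
Reduce top mod 13: now compute (1/13).
Reached (1/13) = 1. Collecting the sign flips along the way, the symbol is -1.

-1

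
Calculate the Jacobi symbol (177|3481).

Reciprocity: 177 ≡ 1 and 3481 ≡ 1 (mod 4), so (177/3481) = +(3481/177).
Reduce top mod 177: now compute (118/177).
Pull out 2: since 177 ≡ 1 (mod 8), (2/177) = +1.
Reciprocity: 59 ≡ 3 and 177 ≡ 1 (mod 4), so (59/177) = +(177/59).
Reduce top mod 59: now compute (0/59).
Top reduces to 0: gcd > 1, so the symbol is 0.

0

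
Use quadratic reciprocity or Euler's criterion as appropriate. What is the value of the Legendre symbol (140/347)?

1

Pull out 2^2: since 347 ≡ 3 (mod 8), (2/347) = -1, so (2/347)^2 = +1.
Reciprocity: 35 ≡ 3 and 347 ≡ 3 (mod 4), so (35/347) = −(347/35).
Reduce top mod 35: now compute (32/35).
Pull out 2^5: since 35 ≡ 3 (mod 8), (2/35) = -1, so (2/35)^5 = -1.
Reached (1/35) = 1. Collecting the sign flips along the way, the symbol is +1.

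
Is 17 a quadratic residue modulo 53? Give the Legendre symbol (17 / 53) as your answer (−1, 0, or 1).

1

Reciprocity: 17 ≡ 1 and 53 ≡ 1 (mod 4), so (17/53) = +(53/17).
Reduce top mod 17: now compute (2/17).
Pull out 2: since 17 ≡ 1 (mod 8), (2/17) = +1.
Reached (1/17) = 1. Collecting the sign flips along the way, the symbol is +1.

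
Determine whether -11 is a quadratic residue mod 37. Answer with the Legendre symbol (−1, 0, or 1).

1

First reduce: -11 ≡ 26 (mod 37).
Pull out 2: since 37 ≡ 5 (mod 8), (2/37) = -1.
Reciprocity: 13 ≡ 1 and 37 ≡ 1 (mod 4), so (13/37) = +(37/13).
Reduce top mod 13: now compute (11/13).
Reciprocity: 11 ≡ 3 and 13 ≡ 1 (mod 4), so (11/13) = +(13/11).
Reduce top mod 11: now compute (2/11).
Pull out 2: since 11 ≡ 3 (mod 8), (2/11) = -1.
Reached (1/11) = 1. Collecting the sign flips along the way, the symbol is +1.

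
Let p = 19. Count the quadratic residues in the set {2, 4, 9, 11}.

(2/19) = -1 → non-residue.
(4/19) = +1 → QR.
(9/19) = +1 → QR.
(11/19) = +1 → QR.
Total quadratic residues among the 4: 3.

3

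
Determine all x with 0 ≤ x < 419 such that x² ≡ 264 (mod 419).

Since 419 ≡ 3 (mod 4), a square root of 264 is 264^((419+1)/4) = 264^105 mod 419.
Repeated squaring: 264^2≡142, 264^4≡52, 264^8≡190, 264^16≡66, 264^32≡166, 264^64≡321 (mod 419).
264^105 = 264^(64+32+8+1) ≡ 39 (mod 419).
Check: 39² = 1521 ≡ 264 (mod 419). The two roots are 39 and 380.

39, 380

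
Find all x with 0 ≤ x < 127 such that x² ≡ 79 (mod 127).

Since 127 ≡ 3 (mod 4), a square root of 79 is 79^((127+1)/4) = 79^32 mod 127.
Repeated squaring: 79^2≡18, 79^4≡70, 79^8≡74, 79^16≡15, 79^32≡98 (mod 127).
79^32 = 79^(32) ≡ 98 (mod 127).
Check: 98² = 9604 ≡ 79 (mod 127). The two roots are 29 and 98.

29, 98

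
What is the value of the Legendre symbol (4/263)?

1

Euler's criterion: (4/263) ≡ 4^131 (mod 263).
4^2 ≡ 16 (mod 263)
4^4 ≡ 256 (mod 263)
4^8 ≡ 49 (mod 263)
4^16 ≡ 34 (mod 263)
4^32 ≡ 104 (mod 263)
4^64 ≡ 33 (mod 263)
4^128 ≡ 37 (mod 263)
4^131 = 4^(128+2+1) ≡ 1 (mod 263).
Result is 1, so (4/263) = 1.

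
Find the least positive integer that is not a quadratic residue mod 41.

3

(2/41) = +1, so 2 is a residue.
(3/41) = −1, so 3 is the smallest positive non-residue mod 41.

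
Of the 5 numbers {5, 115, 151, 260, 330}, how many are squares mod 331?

(5/331) = +1 → QR.
(115/331) = -1 → non-residue.
(151/331) = -1 → non-residue.
(260/331) = -1 → non-residue.
(330/331) = -1 → non-residue.
Total quadratic residues among the 5: 1.

1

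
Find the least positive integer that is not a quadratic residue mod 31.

3

(2/31) = +1, so 2 is a residue.
(3/31) = −1, so 3 is the smallest positive non-residue mod 31.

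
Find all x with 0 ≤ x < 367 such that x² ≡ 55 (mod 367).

34, 333

Since 367 ≡ 3 (mod 4), a square root of 55 is 55^((367+1)/4) = 55^92 mod 367.
Repeated squaring: 55^2≡89, 55^4≡214, 55^8≡288, 55^16≡2, 55^32≡4, 55^64≡16 (mod 367).
55^92 = 55^(64+16+8+4) ≡ 333 (mod 367).
Check: 333² = 110889 ≡ 55 (mod 367). The two roots are 34 and 333.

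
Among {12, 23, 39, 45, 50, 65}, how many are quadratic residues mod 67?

(12/67) = -1 → non-residue.
(23/67) = +1 → QR.
(39/67) = +1 → QR.
(45/67) = -1 → non-residue.
(50/67) = -1 → non-residue.
(65/67) = +1 → QR.
Total quadratic residues among the 6: 3.

3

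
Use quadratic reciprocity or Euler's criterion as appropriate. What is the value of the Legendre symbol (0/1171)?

Top reduces to 0: gcd > 1, so the symbol is 0.

0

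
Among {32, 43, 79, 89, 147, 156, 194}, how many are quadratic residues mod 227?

(32/227) = -1 → non-residue.
(43/227) = +1 → QR.
(79/227) = +1 → QR.
(89/227) = +1 → QR.
(147/227) = +1 → QR.
(156/227) = -1 → non-residue.
(194/227) = -1 → non-residue.
Total quadratic residues among the 7: 4.

4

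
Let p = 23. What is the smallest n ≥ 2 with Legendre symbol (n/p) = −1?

(2/23) = +1, so 2 is a residue.
(3/23) = +1, so 3 is a residue.
(4/23) = +1, so 4 is a residue.
(5/23) = −1, so 5 is the smallest positive non-residue mod 23.

5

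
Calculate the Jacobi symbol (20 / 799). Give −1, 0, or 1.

Pull out 2^2: since 799 ≡ 7 (mod 8), (2/799) = +1, so (2/799)^2 = +1.
Reciprocity: 5 ≡ 1 and 799 ≡ 3 (mod 4), so (5/799) = +(799/5).
Reduce top mod 5: now compute (4/5).
Pull out 2^2: since 5 ≡ 5 (mod 8), (2/5) = -1, so (2/5)^2 = +1.
Reached (1/5) = 1. Collecting the sign flips along the way, the symbol is +1.

1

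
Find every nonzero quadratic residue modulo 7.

1 2 4

Square k = 1,…,3 (k and 7−k give the same square):
1²=1, 2²=4, 3²≡2 (mod 7).
So the quadratic residues mod 7 are {1, 2, 4}.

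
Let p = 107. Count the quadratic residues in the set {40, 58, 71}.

(40/107) = +1 → QR.
(58/107) = -1 → non-residue.
(71/107) = -1 → non-residue.
Total quadratic residues among the 3: 1.

1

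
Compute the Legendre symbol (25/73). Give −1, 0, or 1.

Euler's criterion: (25/73) ≡ 25^36 (mod 73).
25^2 ≡ 41 (mod 73)
25^4 ≡ 2 (mod 73)
25^8 ≡ 4 (mod 73)
25^16 ≡ 16 (mod 73)
25^32 ≡ 37 (mod 73)
25^36 = 25^(32+4) ≡ 1 (mod 73).
Result is 1, so (25/73) = 1.

1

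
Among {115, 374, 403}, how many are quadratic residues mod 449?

(115/449) = +1 → QR.
(374/449) = -1 → non-residue.
(403/449) = +1 → QR.
Total quadratic residues among the 3: 2.

2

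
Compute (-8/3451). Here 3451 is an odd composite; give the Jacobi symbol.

1

First reduce: -8 ≡ 3443 (mod 3451).
Reciprocity: 3443 ≡ 3 and 3451 ≡ 3 (mod 4), so (3443/3451) = −(3451/3443).
Reduce top mod 3443: now compute (8/3443).
Pull out 2^3: since 3443 ≡ 3 (mod 8), (2/3443) = -1, so (2/3443)^3 = -1.
Reached (1/3443) = 1. Collecting the sign flips along the way, the symbol is +1.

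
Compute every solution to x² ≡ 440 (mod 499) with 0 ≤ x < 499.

77, 422

Since 499 ≡ 3 (mod 4), a square root of 440 is 440^((499+1)/4) = 440^125 mod 499.
Repeated squaring: 440^2≡487, 440^4≡144, 440^8≡277, 440^16≡382, 440^32≡216, 440^64≡249 (mod 499).
440^125 = 440^(64+32+16+8+4+1) ≡ 77 (mod 499).
Check: 77² = 5929 ≡ 440 (mod 499). The two roots are 77 and 422.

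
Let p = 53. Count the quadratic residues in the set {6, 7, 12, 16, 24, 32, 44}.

(6/53) = +1 → QR.
(7/53) = +1 → QR.
(12/53) = -1 → non-residue.
(16/53) = +1 → QR.
(24/53) = +1 → QR.
(32/53) = -1 → non-residue.
(44/53) = +1 → QR.
Total quadratic residues among the 7: 5.

5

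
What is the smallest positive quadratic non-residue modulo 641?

(2/641) = +1, so 2 is a residue.
(3/641) = −1, so 3 is the smallest positive non-residue mod 641.

3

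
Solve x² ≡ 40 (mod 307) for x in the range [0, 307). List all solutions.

31, 276

Since 307 ≡ 3 (mod 4), a square root of 40 is 40^((307+1)/4) = 40^77 mod 307.
Repeated squaring: 40^2≡65, 40^4≡234, 40^8≡110, 40^16≡127, 40^32≡165, 40^64≡209 (mod 307).
40^77 = 40^(64+8+4+1) ≡ 276 (mod 307).
Check: 276² = 76176 ≡ 40 (mod 307). The two roots are 31 and 276.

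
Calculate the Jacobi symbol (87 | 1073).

Reciprocity: 87 ≡ 3 and 1073 ≡ 1 (mod 4), so (87/1073) = +(1073/87).
Reduce top mod 87: now compute (29/87).
Reciprocity: 29 ≡ 1 and 87 ≡ 3 (mod 4), so (29/87) = +(87/29).
Reduce top mod 29: now compute (0/29).
Top reduces to 0: gcd > 1, so the symbol is 0.

0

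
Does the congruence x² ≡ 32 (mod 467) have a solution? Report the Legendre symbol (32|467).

Pull out 2^5: since 467 ≡ 3 (mod 8), (2/467) = -1, so (2/467)^5 = -1.
Reached (1/467) = 1. Collecting the sign flips along the way, the symbol is -1.

-1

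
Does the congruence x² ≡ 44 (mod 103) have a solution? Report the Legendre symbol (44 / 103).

-1

Euler's criterion: (44/103) ≡ 44^51 (mod 103).
44^2 ≡ 82 (mod 103)
44^4 ≡ 29 (mod 103)
44^8 ≡ 17 (mod 103)
44^16 ≡ 83 (mod 103)
44^32 ≡ 91 (mod 103)
44^51 = 44^(32+16+2+1) ≡ 102 (mod 103).
Result is 102 ≡ −1, so (44/103) = −1.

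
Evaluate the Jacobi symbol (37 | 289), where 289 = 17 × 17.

1

Reciprocity: 37 ≡ 1 and 289 ≡ 1 (mod 4), so (37/289) = +(289/37).
Reduce top mod 37: now compute (30/37).
Pull out 2: since 37 ≡ 5 (mod 8), (2/37) = -1.
Reciprocity: 15 ≡ 3 and 37 ≡ 1 (mod 4), so (15/37) = +(37/15).
Reduce top mod 15: now compute (7/15).
Reciprocity: 7 ≡ 3 and 15 ≡ 3 (mod 4), so (7/15) = −(15/7).
Reduce top mod 7: now compute (1/7).
Reached (1/7) = 1. Collecting the sign flips along the way, the symbol is +1.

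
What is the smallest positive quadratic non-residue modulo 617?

(2/617) = +1, so 2 is a residue.
(3/617) = −1, so 3 is the smallest positive non-residue mod 617.

3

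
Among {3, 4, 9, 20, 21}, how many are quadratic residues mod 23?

3

(3/23) = +1 → QR.
(4/23) = +1 → QR.
(9/23) = +1 → QR.
(20/23) = -1 → non-residue.
(21/23) = -1 → non-residue.
Total quadratic residues among the 5: 3.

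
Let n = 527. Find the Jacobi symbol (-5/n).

First reduce: -5 ≡ 522 (mod 527).
Pull out 2: since 527 ≡ 7 (mod 8), (2/527) = +1.
Reciprocity: 261 ≡ 1 and 527 ≡ 3 (mod 4), so (261/527) = +(527/261).
Reduce top mod 261: now compute (5/261).
Reciprocity: 5 ≡ 1 and 261 ≡ 1 (mod 4), so (5/261) = +(261/5).
Reduce top mod 5: now compute (1/5).
Reached (1/5) = 1. Collecting the sign flips along the way, the symbol is +1.

1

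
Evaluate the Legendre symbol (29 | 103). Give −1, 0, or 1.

Reciprocity: 29 ≡ 1 and 103 ≡ 3 (mod 4), so (29/103) = +(103/29).
Reduce top mod 29: now compute (16/29).
Pull out 2^4: since 29 ≡ 5 (mod 8), (2/29) = -1, so (2/29)^4 = +1.
Reached (1/29) = 1. Collecting the sign flips along the way, the symbol is +1.

1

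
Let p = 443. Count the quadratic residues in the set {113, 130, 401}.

(113/443) = +1 → QR.
(130/443) = +1 → QR.
(401/443) = -1 → non-residue.
Total quadratic residues among the 3: 2.

2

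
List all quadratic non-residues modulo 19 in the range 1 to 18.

Square k = 1,…,9 (k and 19−k give the same square):
1²=1, 2²=4, 3²=9, 4²=16, 5²≡6, 6²≡17, 7²≡11, 8²≡7, 9²≡5 (mod 19).
The residues are {1, 4, 5, 6, 7, 9, 11, 16, 17}; the non-residues are the remaining 9 nonzero classes.

2 3 8 10 12 13 14 15 18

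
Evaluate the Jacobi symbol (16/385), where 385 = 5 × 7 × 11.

1

Pull out 2^4: since 385 ≡ 1 (mod 8), (2/385) = +1, so (2/385)^4 = +1.
Reached (1/385) = 1. Collecting the sign flips along the way, the symbol is +1.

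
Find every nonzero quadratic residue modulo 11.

1 3 4 5 9

Square k = 1,…,5 (k and 11−k give the same square):
1²=1, 2²=4, 3²=9, 4²≡5, 5²≡3 (mod 11).
So the quadratic residues mod 11 are {1, 3, 4, 5, 9}.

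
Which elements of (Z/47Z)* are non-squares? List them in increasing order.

5,10,11,13,15,19,20,22,23,26,29,30,31,33,35,38,39,40,41,43,44,45,46

Square k = 1,…,23 (k and 47−k give the same square):
1²=1, 2²=4, 3²=9, 4²=16, 5²=25, 6²=36, 7²≡2, 8²≡17, 9²≡34, 10²≡6, 11²≡27, 12²≡3, 13²≡28, 14²≡8, 15²≡37, 16²≡21, 17²≡7, 18²≡42, 19²≡32, 20²≡24, 21²≡18, 22²≡14, 23²≡12 (mod 47).
The residues are {1, 2, 3, 4, 6, 7, 8, 9, 12, 14, 16, 17, 18, 21, 24, 25, 27, 28, 32, 34, 36, 37, 42}; the non-residues are the remaining 23 nonzero classes.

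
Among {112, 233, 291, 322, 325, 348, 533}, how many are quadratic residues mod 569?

5

(112/569) = +1 → QR.
(233/569) = -1 → non-residue.
(291/569) = +1 → QR.
(322/569) = -1 → non-residue.
(325/569) = +1 → QR.
(348/569) = +1 → QR.
(533/569) = +1 → QR.
Total quadratic residues among the 7: 5.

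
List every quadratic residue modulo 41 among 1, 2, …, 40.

Square k = 1,…,20 (k and 41−k give the same square):
1²=1, 2²=4, 3²=9, 4²=16, 5²=25, 6²=36, 7²≡8, 8²≡23, 9²≡40, 10²≡18, 11²≡39, 12²≡21, 13²≡5, 14²≡32, 15²≡20, 16²≡10, 17²≡2, 18²≡37, 19²≡33, 20²≡31 (mod 41).
So the quadratic residues mod 41 are {1, 2, 4, 5, 8, 9, 10, 16, 18, 20, 21, 23, 25, 31, 32, 33, 36, 37, 39, 40}.

1,2,4,5,8,9,10,16,18,20,21,23,25,31,32,33,36,37,39,40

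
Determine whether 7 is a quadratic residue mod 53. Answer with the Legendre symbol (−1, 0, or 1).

Reciprocity: 7 ≡ 3 and 53 ≡ 1 (mod 4), so (7/53) = +(53/7).
Reduce top mod 7: now compute (4/7).
Pull out 2^2: since 7 ≡ 7 (mod 8), (2/7) = +1, so (2/7)^2 = +1.
Reached (1/7) = 1. Collecting the sign flips along the way, the symbol is +1.

1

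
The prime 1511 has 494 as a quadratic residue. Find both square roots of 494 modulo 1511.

557, 954

Since 1511 ≡ 3 (mod 4), a square root of 494 is 494^((1511+1)/4) = 494^378 mod 1511.
Repeated squaring: 494^2≡765, 494^4≡468, 494^8≡1440, 494^16≡508, 494^32≡1194, 494^64≡763, 494^128≡434, 494^256≡992 (mod 1511).
494^378 = 494^(256+64+32+16+8+2) ≡ 557 (mod 1511).
Check: 557² = 310249 ≡ 494 (mod 1511). The two roots are 557 and 954.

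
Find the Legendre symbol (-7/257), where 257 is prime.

First reduce: -7 ≡ 250 (mod 257).
Pull out 2: since 257 ≡ 1 (mod 8), (2/257) = +1.
Reciprocity: 125 ≡ 1 and 257 ≡ 1 (mod 4), so (125/257) = +(257/125).
Reduce top mod 125: now compute (7/125).
Reciprocity: 7 ≡ 3 and 125 ≡ 1 (mod 4), so (7/125) = +(125/7).
Reduce top mod 7: now compute (6/7).
Pull out 2: since 7 ≡ 7 (mod 8), (2/7) = +1.
Reciprocity: 3 ≡ 3 and 7 ≡ 3 (mod 4), so (3/7) = −(7/3).
Reduce top mod 3: now compute (1/3).
Reached (1/3) = 1. Collecting the sign flips along the way, the symbol is -1.

-1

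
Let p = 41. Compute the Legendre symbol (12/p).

Euler's criterion: (12/41) ≡ 12^20 (mod 41).
12^2 ≡ 21 (mod 41)
12^4 ≡ 31 (mod 41)
12^8 ≡ 18 (mod 41)
12^16 ≡ 37 (mod 41)
12^20 = 12^(16+4) ≡ 40 (mod 41).
Result is 40 ≡ −1, so (12/41) = −1.

-1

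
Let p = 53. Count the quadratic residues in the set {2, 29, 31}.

(2/53) = -1 → non-residue.
(29/53) = +1 → QR.
(31/53) = -1 → non-residue.
Total quadratic residues among the 3: 1.

1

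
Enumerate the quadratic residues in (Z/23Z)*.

1,2,3,4,6,8,9,12,13,16,18

Square k = 1,…,11 (k and 23−k give the same square):
1²=1, 2²=4, 3²=9, 4²=16, 5²≡2, 6²≡13, 7²≡3, 8²≡18, 9²≡12, 10²≡8, 11²≡6 (mod 23).
So the quadratic residues mod 23 are {1, 2, 3, 4, 6, 8, 9, 12, 13, 16, 18}.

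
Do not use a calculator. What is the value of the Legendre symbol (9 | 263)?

1

Euler's criterion: (9/263) ≡ 9^131 (mod 263).
9^2 ≡ 81 (mod 263)
9^4 ≡ 249 (mod 263)
9^8 ≡ 196 (mod 263)
9^16 ≡ 18 (mod 263)
9^32 ≡ 61 (mod 263)
9^64 ≡ 39 (mod 263)
9^128 ≡ 206 (mod 263)
9^131 = 9^(128+2+1) ≡ 1 (mod 263).
Result is 1, so (9/263) = 1.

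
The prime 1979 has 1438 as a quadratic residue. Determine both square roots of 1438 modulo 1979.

703, 1276

Since 1979 ≡ 3 (mod 4), a square root of 1438 is 1438^((1979+1)/4) = 1438^495 mod 1979.
Repeated squaring: 1438^2≡1768, 1438^4≡983, 1438^8≡537, 1438^16≡1414, 1438^32≡606, 1438^64≡1121, 1438^128≡1955, 1438^256≡576 (mod 1979).
1438^495 = 1438^(256+128+64+32+8+4+2+1) ≡ 1276 (mod 1979).
Check: 1276² = 1628176 ≡ 1438 (mod 1979). The two roots are 703 and 1276.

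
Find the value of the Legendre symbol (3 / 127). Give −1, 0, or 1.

Euler's criterion: (3/127) ≡ 3^63 (mod 127).
3^2 ≡ 9 (mod 127)
3^4 ≡ 81 (mod 127)
3^8 ≡ 84 (mod 127)
3^16 ≡ 71 (mod 127)
3^32 ≡ 88 (mod 127)
3^63 = 3^(32+16+8+4+2+1) ≡ 126 (mod 127).
Result is 126 ≡ −1, so (3/127) = −1.

-1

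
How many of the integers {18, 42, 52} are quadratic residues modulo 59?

0

(18/59) = -1 → non-residue.
(42/59) = -1 → non-residue.
(52/59) = -1 → non-residue.
Total quadratic residues among the 3: 0.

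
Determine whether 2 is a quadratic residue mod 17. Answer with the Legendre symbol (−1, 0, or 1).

1

Pull out 2: since 17 ≡ 1 (mod 8), (2/17) = +1.
Reached (1/17) = 1. Collecting the sign flips along the way, the symbol is +1.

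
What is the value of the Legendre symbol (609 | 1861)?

Reciprocity: 609 ≡ 1 and 1861 ≡ 1 (mod 4), so (609/1861) = +(1861/609).
Reduce top mod 609: now compute (34/609).
Pull out 2: since 609 ≡ 1 (mod 8), (2/609) = +1.
Reciprocity: 17 ≡ 1 and 609 ≡ 1 (mod 4), so (17/609) = +(609/17).
Reduce top mod 17: now compute (14/17).
Pull out 2: since 17 ≡ 1 (mod 8), (2/17) = +1.
Reciprocity: 7 ≡ 3 and 17 ≡ 1 (mod 4), so (7/17) = +(17/7).
Reduce top mod 7: now compute (3/7).
Reciprocity: 3 ≡ 3 and 7 ≡ 3 (mod 4), so (3/7) = −(7/3).
Reduce top mod 3: now compute (1/3).
Reached (1/3) = 1. Collecting the sign flips along the way, the symbol is -1.

-1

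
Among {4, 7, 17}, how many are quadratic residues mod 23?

1

(4/23) = +1 → QR.
(7/23) = -1 → non-residue.
(17/23) = -1 → non-residue.
Total quadratic residues among the 3: 1.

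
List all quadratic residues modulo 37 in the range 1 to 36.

1, 3, 4, 7, 9, 10, 11, 12, 16, 21, 25, 26, 27, 28, 30, 33, 34, 36

Square k = 1,…,18 (k and 37−k give the same square):
1²=1, 2²=4, 3²=9, 4²=16, 5²=25, 6²=36, 7²≡12, 8²≡27, 9²≡7, 10²≡26, 11²≡10, 12²≡33, 13²≡21, 14²≡11, 15²≡3, 16²≡34, 17²≡30, 18²≡28 (mod 37).
So the quadratic residues mod 37 are {1, 3, 4, 7, 9, 10, 11, 12, 16, 21, 25, 26, 27, 28, 30, 33, 34, 36}.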